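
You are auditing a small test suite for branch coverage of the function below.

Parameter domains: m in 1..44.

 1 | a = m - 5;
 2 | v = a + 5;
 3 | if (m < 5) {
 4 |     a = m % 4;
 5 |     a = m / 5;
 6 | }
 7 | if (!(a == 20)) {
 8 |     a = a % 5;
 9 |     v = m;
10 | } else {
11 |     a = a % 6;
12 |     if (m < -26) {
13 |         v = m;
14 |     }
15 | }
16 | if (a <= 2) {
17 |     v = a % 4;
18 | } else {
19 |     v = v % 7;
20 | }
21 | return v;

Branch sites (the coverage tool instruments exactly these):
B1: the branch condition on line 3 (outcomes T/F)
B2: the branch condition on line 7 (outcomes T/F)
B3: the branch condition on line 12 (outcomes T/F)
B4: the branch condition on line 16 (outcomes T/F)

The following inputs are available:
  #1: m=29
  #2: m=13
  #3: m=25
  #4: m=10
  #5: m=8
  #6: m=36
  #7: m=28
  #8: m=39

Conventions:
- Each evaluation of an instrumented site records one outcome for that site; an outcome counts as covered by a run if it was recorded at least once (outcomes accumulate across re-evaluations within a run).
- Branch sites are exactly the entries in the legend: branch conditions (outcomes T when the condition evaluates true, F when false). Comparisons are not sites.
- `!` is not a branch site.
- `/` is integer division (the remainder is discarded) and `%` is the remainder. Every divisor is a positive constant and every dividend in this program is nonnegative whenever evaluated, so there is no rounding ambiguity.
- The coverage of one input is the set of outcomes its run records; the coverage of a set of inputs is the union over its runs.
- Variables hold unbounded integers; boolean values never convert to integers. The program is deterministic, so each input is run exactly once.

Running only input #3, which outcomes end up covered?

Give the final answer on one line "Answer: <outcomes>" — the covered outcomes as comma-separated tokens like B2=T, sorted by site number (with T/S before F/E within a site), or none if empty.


Tracing the run of input #3 (m=25):
  B1->F, B2->F, B3->F, B4->T
as a set, this run covers: B1=F, B2=F, B3=F, B4=T
Answer: B1=F, B2=F, B3=F, B4=T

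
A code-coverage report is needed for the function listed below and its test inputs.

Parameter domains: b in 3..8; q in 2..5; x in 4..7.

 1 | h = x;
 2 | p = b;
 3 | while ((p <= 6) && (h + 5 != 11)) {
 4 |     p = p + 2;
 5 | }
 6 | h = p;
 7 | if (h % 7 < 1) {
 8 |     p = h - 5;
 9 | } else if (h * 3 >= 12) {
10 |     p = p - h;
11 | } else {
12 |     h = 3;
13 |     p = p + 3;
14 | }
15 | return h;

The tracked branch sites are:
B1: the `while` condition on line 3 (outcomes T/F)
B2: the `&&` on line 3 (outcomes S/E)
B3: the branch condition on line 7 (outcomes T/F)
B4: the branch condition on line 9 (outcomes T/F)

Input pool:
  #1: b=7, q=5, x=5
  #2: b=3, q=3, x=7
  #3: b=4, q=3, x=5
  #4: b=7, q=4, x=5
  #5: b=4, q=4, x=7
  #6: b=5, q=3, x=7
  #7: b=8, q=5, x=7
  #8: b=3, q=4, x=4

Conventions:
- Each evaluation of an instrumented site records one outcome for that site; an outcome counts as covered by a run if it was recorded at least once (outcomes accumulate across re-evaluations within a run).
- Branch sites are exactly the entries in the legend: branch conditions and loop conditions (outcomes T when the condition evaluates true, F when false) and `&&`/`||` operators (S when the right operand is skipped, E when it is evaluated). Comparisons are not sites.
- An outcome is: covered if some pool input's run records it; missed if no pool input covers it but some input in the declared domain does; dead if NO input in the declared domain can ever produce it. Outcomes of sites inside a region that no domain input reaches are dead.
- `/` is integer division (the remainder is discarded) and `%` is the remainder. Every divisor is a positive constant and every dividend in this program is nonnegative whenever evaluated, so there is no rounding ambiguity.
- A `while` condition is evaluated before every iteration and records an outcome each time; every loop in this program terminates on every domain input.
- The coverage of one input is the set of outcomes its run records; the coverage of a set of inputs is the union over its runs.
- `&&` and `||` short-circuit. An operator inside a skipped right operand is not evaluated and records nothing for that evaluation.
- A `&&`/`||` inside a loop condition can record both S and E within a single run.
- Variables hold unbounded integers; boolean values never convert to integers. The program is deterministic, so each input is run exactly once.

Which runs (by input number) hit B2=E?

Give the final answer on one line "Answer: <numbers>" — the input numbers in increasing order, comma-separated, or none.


input #1 (b=7, q=5, x=5): misses B2=E
input #2 (b=3, q=3, x=7): covers B2=E
input #3 (b=4, q=3, x=5): covers B2=E
input #4 (b=7, q=4, x=5): misses B2=E
input #5 (b=4, q=4, x=7): covers B2=E
input #6 (b=5, q=3, x=7): covers B2=E
input #7 (b=8, q=5, x=7): misses B2=E
input #8 (b=3, q=4, x=4): covers B2=E
Answer: 2, 3, 5, 6, 8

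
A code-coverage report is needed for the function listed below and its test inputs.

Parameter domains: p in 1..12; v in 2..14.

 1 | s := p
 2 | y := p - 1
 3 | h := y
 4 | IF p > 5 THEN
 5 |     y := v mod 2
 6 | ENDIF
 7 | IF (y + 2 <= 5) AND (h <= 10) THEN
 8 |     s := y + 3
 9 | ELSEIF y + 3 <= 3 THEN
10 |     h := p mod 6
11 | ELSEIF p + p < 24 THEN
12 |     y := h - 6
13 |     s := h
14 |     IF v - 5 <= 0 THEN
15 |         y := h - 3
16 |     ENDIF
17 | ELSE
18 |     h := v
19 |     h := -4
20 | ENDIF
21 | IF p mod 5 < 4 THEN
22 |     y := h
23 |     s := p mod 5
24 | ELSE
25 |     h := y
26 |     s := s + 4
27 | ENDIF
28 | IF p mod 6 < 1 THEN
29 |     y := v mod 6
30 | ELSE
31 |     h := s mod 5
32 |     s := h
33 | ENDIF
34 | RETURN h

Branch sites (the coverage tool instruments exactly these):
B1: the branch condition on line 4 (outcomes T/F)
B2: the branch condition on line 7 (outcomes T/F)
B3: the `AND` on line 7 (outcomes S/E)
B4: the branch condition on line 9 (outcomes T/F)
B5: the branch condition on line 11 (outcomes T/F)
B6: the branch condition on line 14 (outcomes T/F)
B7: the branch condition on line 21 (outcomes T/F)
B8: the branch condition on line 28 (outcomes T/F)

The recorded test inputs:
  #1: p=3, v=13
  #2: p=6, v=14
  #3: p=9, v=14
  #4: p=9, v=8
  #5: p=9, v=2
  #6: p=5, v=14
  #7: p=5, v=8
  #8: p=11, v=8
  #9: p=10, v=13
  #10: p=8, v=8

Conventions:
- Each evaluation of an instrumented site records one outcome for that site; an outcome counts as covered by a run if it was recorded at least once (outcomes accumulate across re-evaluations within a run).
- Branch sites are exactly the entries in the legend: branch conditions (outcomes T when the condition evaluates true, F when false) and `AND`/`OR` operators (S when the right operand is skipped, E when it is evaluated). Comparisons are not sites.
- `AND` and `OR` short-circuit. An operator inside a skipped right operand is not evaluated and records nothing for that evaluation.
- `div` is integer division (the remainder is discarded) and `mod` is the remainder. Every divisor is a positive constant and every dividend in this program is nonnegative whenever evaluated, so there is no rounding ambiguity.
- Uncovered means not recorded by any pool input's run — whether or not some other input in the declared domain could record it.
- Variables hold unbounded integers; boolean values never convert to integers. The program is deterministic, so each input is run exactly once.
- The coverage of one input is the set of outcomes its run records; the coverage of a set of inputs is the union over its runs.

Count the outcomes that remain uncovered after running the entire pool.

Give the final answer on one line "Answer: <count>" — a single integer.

input #1 (p=3, v=13): covers B1=F, B2=T, B3=E, B7=T, B8=F
input #2 (p=6, v=14): covers B1=T, B2=T, B3=E, B7=T, B8=T
input #3 (p=9, v=14): covers B1=T, B2=T, B3=E, B7=F, B8=F
input #4 (p=9, v=8): covers B1=T, B2=T, B3=E, B7=F, B8=F
input #5 (p=9, v=2): covers B1=T, B2=T, B3=E, B7=F, B8=F
input #6 (p=5, v=14): covers B1=F, B2=F, B3=S, B4=F, B5=T, B6=F, B7=T, B8=F
input #7 (p=5, v=8): covers B1=F, B2=F, B3=S, B4=F, B5=T, B6=F, B7=T, B8=F
input #8 (p=11, v=8): covers B1=T, B2=T, B3=E, B7=T, B8=F
input #9 (p=10, v=13): covers B1=T, B2=T, B3=E, B7=T, B8=F
input #10 (p=8, v=8): covers B1=T, B2=T, B3=E, B7=T, B8=F
union over the pool: B1=T, B1=F, B2=T, B2=F, B3=S, B3=E, B4=F, B5=T, B6=F, B7=T, B7=F, B8=T, B8=F
uncovered (3 of 16): B4=T, B5=F, B6=T

Answer: 3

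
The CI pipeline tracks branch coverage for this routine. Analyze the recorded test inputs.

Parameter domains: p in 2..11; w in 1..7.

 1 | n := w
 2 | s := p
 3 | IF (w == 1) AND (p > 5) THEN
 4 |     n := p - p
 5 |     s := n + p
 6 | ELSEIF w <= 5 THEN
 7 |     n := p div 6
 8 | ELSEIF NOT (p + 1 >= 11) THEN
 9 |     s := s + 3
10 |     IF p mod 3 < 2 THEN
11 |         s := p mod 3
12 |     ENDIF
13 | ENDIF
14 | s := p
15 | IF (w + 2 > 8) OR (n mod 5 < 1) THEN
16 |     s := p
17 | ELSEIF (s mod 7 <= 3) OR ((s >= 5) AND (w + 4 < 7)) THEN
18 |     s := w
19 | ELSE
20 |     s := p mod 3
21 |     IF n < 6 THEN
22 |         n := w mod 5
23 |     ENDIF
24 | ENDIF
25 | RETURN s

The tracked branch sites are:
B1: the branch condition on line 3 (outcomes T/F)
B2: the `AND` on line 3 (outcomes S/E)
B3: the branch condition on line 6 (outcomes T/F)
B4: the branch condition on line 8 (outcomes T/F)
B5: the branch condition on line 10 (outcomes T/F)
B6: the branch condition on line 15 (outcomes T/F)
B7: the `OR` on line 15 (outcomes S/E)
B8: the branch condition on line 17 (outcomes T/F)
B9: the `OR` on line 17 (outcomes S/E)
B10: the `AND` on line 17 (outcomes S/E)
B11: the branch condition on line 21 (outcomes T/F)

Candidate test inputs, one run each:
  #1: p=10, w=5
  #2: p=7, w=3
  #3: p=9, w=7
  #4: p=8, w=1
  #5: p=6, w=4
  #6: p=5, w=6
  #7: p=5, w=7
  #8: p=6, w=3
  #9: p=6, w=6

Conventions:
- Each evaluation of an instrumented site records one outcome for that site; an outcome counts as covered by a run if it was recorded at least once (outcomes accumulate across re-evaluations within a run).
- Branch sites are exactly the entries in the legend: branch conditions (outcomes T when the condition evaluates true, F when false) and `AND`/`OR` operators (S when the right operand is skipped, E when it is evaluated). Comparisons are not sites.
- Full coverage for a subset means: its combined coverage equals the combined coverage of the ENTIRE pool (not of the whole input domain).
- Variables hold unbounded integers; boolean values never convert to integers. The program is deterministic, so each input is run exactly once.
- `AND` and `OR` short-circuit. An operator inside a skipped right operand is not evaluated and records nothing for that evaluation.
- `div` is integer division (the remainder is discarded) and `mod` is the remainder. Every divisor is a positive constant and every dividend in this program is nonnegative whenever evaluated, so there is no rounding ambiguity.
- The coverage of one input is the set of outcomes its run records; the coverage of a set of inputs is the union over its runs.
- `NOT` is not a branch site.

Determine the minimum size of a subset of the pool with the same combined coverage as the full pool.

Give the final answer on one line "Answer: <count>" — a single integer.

run #1 (p=10, w=5) records B1=F, B2=S, B3=T, B6=F, B7=E, B8=T, B9=S
run #2 (p=7, w=3) records B1=F, B2=S, B3=T, B6=F, B7=E, B8=T, B9=S
run #3 (p=9, w=7) records B1=F, B2=S, B3=F, B4=T, B5=T, B6=T, B7=S
run #4 (p=8, w=1) records B1=T, B2=E, B6=T, B7=E
run #5 (p=6, w=4) records B1=F, B2=S, B3=T, B6=F, B7=E, B8=F, B9=E, B10=E, B11=T
run #6 (p=5, w=6) records B1=F, B2=S, B3=F, B4=T, B5=F, B6=F, B7=E, B8=F, B9=E, B10=E, B11=F
run #7 (p=5, w=7) records B1=F, B2=S, B3=F, B4=T, B5=F, B6=T, B7=S
run #8 (p=6, w=3) records B1=F, B2=S, B3=T, B6=F, B7=E, B8=F, B9=E, B10=E, B11=T
run #9 (p=6, w=6) records B1=F, B2=S, B3=F, B4=T, B5=T, B6=F, B7=E, B8=F, B9=E, B10=E, B11=F
union over all inputs: B1=T, B1=F, B2=S, B2=E, B3=T, B3=F, B4=T, B5=T, B5=F, B6=T, B6=F, B7=S, B7=E, B8=T, B8=F, B9=S, B9=E, B10=E, B11=T, B11=F (20 outcomes)
every size-1 subset falls short of the 20 outcomes (best: 11/20)
every size-2 subset falls short of the 20 outcomes (best: 14/20)
every size-3 subset falls short of the 20 outcomes (best: 17/20)
every size-4 subset falls short of the 20 outcomes (best: 19/20)
the canonical winner is {1, 3, 4, 5, 6}: size 5, full 20-outcome coverage, earliest index list among size-5 covers

Answer: 5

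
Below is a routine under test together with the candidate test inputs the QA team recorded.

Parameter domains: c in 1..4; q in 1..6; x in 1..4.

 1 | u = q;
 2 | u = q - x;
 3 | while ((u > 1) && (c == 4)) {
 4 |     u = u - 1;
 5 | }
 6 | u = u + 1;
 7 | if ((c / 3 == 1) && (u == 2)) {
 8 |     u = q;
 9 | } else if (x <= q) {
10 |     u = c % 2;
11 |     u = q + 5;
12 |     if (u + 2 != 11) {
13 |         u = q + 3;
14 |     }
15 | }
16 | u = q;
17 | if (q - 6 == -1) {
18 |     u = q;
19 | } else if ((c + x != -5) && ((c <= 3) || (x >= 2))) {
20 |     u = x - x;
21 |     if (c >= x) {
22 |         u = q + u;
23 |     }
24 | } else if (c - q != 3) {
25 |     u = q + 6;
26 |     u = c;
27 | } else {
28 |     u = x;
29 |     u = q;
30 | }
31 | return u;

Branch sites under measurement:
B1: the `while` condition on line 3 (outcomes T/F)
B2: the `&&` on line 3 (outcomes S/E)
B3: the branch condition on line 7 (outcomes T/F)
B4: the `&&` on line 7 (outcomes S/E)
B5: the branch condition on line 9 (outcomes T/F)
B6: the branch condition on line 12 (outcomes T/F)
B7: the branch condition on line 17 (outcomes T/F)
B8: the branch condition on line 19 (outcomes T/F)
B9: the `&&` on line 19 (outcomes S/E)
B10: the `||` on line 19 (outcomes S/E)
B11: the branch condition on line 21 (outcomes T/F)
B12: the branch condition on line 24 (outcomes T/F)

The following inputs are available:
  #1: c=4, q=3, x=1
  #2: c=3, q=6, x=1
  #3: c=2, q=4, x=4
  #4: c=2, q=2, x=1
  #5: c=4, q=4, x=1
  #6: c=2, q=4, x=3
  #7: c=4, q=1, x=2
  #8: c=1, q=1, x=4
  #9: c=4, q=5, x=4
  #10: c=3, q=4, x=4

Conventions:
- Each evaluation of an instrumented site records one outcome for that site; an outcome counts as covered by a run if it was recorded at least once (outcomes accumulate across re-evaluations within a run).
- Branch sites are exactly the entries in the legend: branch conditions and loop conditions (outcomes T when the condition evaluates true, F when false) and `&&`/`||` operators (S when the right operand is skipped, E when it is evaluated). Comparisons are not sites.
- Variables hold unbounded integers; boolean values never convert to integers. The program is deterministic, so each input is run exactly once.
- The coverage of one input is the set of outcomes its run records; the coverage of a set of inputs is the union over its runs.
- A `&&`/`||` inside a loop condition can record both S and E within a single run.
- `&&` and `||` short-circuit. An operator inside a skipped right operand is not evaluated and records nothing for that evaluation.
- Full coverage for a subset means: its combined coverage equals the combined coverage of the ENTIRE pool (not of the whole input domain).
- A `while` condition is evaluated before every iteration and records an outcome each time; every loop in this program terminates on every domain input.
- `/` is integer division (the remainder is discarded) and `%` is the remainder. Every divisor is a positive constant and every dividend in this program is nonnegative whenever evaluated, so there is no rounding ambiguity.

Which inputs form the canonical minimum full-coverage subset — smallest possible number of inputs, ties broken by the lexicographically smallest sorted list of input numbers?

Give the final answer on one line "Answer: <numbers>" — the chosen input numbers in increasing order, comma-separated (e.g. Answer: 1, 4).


#1 (c=4, q=3, x=1) -> B2->E, B1->T, B2->S, B1->F, B4->E, B3->T, B7->F, B9->E, B10->E, B8->F, B12->T; covered: B1=T, B1=F, B2=S, B2=E, B3=T, B4=E, B7=F, B8=F, B9=E, B10=E, B12=T
#2 (c=3, q=6, x=1) -> B2->E, B1->F, B4->E, B3->F, B5->T, B6->T, B7->F, B9->E, B10->S, B8->T, B11->T; covered: B1=F, B2=E, B3=F, B4=E, B5=T, B6=T, B7=F, B8=T, B9=E, B10=S, B11=T
#3 (c=2, q=4, x=4) -> B2->S, B1->F, B4->S, B3->F, B5->T, B6->F, B7->F, B9->E, B10->S, B8->T, B11->F; covered: B1=F, B2=S, B3=F, B4=S, B5=T, B6=F, B7=F, B8=T, B9=E, B10=S, B11=F
#4 (c=2, q=2, x=1) -> B2->S, B1->F, B4->S, B3->F, B5->T, B6->T, B7->F, B9->E, B10->S, B8->T, B11->T; covered: B1=F, B2=S, B3=F, B4=S, B5=T, B6=T, B7=F, B8=T, B9=E, B10=S, B11=T
#5 (c=4, q=4, x=1) -> B2->E, B1->T, B2->E, B1->T, B2->S, B1->F, B4->E, B3->T, B7->F, B9->E, B10->E, B8->F, B12->T; covered: B1=T, B1=F, B2=S, B2=E, B3=T, B4=E, B7=F, B8=F, B9=E, B10=E, B12=T
#6 (c=2, q=4, x=3) -> B2->S, B1->F, B4->S, B3->F, B5->T, B6->F, B7->F, B9->E, B10->S, B8->T, B11->F; covered: B1=F, B2=S, B3=F, B4=S, B5=T, B6=F, B7=F, B8=T, B9=E, B10=S, B11=F
#7 (c=4, q=1, x=2) -> B2->S, B1->F, B4->E, B3->F, B5->F, B7->F, B9->E, B10->E, B8->T, B11->T; covered: B1=F, B2=S, B3=F, B4=E, B5=F, B7=F, B8=T, B9=E, B10=E, B11=T
#8 (c=1, q=1, x=4) -> B2->S, B1->F, B4->S, B3->F, B5->F, B7->F, B9->E, B10->S, B8->T, B11->F; covered: B1=F, B2=S, B3=F, B4=S, B5=F, B7=F, B8=T, B9=E, B10=S, B11=F
#9 (c=4, q=5, x=4) -> B2->S, B1->F, B4->E, B3->T, B7->T; covered: B1=F, B2=S, B3=T, B4=E, B7=T
#10 (c=3, q=4, x=4) -> B2->S, B1->F, B4->E, B3->F, B5->T, B6->F, B7->F, B9->E, B10->S, B8->T, B11->F; covered: B1=F, B2=S, B3=F, B4=E, B5=T, B6=F, B7=F, B8=T, B9=E, B10=S, B11=F
the full pool covers 22 outcomes: B1=T, B1=F, B2=S, B2=E, B3=T, B3=F, B4=S, B4=E, B5=T, B5=F, B6=T, B6=F, B7=T, B7=F, B8=T, B8=F, B9=E, B10=S, B10=E, B11=T, B11=F, B12=T
no size-1 subset reaches all 22 outcomes (best union: 11/22)
no size-2 subset reaches all 22 outcomes (best union: 18/22)
no size-3 subset reaches all 22 outcomes (best union: 20/22)
no size-4 subset reaches all 22 outcomes (best union: 21/22)
at size 5, {1, 2, 3, 7, 9} reaches all 22 outcomes; every lexicographically earlier size-5 subset fails
Answer: 1, 2, 3, 7, 9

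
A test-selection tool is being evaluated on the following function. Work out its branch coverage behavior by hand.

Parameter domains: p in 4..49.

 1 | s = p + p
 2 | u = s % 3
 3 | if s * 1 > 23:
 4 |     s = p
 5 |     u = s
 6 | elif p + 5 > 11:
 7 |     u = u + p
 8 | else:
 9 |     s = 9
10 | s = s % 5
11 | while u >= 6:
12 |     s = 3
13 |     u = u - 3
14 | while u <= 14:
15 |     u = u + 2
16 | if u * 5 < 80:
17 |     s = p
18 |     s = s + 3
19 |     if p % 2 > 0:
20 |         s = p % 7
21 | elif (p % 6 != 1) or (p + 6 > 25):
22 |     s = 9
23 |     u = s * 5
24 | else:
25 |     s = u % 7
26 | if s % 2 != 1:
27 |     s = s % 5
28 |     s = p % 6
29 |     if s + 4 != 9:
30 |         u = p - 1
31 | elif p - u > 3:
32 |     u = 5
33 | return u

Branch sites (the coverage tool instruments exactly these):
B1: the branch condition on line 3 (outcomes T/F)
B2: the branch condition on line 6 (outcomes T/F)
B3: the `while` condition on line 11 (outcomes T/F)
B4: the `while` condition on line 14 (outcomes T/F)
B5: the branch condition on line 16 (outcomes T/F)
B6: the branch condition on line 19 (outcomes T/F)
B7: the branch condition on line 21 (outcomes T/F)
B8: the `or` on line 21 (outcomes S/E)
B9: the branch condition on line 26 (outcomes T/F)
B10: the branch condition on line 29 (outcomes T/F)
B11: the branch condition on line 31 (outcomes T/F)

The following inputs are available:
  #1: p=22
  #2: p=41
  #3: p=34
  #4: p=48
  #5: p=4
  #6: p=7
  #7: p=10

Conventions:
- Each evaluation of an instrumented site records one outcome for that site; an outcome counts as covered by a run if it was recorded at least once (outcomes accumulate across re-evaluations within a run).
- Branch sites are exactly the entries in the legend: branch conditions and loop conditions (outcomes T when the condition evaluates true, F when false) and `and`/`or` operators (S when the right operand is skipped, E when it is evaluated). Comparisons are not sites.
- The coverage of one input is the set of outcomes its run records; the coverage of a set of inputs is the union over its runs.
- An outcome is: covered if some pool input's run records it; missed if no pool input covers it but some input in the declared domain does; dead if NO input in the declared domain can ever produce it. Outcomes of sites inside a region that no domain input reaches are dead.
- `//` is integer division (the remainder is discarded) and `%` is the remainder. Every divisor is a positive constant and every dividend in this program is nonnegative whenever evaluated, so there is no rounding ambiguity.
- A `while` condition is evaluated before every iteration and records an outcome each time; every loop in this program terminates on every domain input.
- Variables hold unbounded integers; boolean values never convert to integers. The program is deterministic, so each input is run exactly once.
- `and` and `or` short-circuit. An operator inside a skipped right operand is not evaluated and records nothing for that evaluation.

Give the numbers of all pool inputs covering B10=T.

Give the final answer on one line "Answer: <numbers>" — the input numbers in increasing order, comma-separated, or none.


input #1 (p=22): does not produce B10=T
input #2 (p=41): does not produce B10=T
input #3 (p=34): does not produce B10=T
input #4 (p=48): does not produce B10=T
input #5 (p=4): does not produce B10=T
input #6 (p=7): produces B10=T
input #7 (p=10): does not produce B10=T
Answer: 6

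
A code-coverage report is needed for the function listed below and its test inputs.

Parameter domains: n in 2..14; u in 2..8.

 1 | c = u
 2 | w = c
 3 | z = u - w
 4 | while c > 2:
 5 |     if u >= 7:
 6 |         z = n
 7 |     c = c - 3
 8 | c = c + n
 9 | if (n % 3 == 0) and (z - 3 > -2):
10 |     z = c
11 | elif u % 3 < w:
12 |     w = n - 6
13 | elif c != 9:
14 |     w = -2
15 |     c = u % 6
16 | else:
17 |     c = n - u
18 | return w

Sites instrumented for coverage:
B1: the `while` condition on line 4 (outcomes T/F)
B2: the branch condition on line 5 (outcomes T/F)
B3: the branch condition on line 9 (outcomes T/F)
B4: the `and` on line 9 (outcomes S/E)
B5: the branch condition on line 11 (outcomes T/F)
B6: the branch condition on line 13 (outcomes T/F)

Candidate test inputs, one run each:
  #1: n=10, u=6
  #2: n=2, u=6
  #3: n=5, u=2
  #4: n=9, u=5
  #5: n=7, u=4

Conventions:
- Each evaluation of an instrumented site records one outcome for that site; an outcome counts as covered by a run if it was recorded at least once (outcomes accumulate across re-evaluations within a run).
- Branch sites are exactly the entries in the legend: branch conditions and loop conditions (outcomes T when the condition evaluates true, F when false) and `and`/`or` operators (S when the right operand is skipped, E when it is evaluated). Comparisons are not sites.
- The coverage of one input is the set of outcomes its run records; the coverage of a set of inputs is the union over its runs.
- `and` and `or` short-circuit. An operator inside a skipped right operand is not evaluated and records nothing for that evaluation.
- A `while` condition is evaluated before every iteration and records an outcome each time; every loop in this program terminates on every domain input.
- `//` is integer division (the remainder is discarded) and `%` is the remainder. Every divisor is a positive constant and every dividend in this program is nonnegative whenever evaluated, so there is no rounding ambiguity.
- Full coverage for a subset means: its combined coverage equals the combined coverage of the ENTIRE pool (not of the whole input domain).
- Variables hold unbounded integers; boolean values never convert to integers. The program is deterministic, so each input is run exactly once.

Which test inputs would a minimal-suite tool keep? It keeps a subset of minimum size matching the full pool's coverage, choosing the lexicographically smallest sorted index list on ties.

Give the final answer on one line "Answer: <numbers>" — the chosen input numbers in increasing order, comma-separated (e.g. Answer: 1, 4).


#1 (n=10, u=6) -> B1->T, B2->F, B1->T, B2->F, B1->F, B4->S, B3->F, B5->T; covered: B1=T, B1=F, B2=F, B3=F, B4=S, B5=T
#2 (n=2, u=6) -> B1->T, B2->F, B1->T, B2->F, B1->F, B4->S, B3->F, B5->T; covered: B1=T, B1=F, B2=F, B3=F, B4=S, B5=T
#3 (n=5, u=2) -> B1->F, B4->S, B3->F, B5->F, B6->T; covered: B1=F, B3=F, B4=S, B5=F, B6=T
#4 (n=9, u=5) -> B1->T, B2->F, B1->F, B4->E, B3->F, B5->T; covered: B1=T, B1=F, B2=F, B3=F, B4=E, B5=T
#5 (n=7, u=4) -> B1->T, B2->F, B1->F, B4->S, B3->F, B5->T; covered: B1=T, B1=F, B2=F, B3=F, B4=S, B5=T
pool-wide coverage (9 outcomes): B1=T, B1=F, B2=F, B3=F, B4=S, B4=E, B5=T, B5=F, B6=T
size 1 is not enough: best union over all size-1 subsets is 6/9
at size 2, {3, 4} reaches all 9 outcomes; every lexicographically earlier size-2 subset fails
Answer: 3, 4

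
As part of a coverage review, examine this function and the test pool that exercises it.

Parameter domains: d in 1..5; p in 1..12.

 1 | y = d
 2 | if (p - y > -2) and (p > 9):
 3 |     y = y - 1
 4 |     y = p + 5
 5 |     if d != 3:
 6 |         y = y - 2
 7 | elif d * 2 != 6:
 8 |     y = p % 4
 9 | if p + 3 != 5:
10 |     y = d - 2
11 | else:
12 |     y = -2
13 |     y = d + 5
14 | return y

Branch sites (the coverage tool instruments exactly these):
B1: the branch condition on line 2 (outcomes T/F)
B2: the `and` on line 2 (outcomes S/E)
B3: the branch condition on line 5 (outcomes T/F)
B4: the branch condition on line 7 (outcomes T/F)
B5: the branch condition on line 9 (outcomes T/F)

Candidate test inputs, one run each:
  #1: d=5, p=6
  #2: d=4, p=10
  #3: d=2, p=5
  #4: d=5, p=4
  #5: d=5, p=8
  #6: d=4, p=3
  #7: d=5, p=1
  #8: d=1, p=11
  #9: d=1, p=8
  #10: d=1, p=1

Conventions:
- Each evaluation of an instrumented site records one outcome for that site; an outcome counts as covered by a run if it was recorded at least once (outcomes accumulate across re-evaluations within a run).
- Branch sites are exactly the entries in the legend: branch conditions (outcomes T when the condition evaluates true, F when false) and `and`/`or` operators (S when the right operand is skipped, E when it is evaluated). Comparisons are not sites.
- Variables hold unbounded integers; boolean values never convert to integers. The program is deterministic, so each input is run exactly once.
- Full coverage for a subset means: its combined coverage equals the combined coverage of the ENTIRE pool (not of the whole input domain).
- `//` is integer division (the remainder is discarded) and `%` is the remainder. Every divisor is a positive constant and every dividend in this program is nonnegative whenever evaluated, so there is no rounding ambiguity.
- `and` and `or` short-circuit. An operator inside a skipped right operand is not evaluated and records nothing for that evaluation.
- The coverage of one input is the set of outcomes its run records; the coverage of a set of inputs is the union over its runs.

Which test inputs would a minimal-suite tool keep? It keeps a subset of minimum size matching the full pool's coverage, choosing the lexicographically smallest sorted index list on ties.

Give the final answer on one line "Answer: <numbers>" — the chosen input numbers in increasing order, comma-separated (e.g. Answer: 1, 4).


run #1 (d=5, p=6) runs B2->E, B1->F, B4->T, B5->T; records B1=F, B2=E, B4=T, B5=T
run #2 (d=4, p=10) runs B2->E, B1->T, B3->T, B5->T; records B1=T, B2=E, B3=T, B5=T
run #3 (d=2, p=5) runs B2->E, B1->F, B4->T, B5->T; records B1=F, B2=E, B4=T, B5=T
run #4 (d=5, p=4) runs B2->E, B1->F, B4->T, B5->T; records B1=F, B2=E, B4=T, B5=T
run #5 (d=5, p=8) runs B2->E, B1->F, B4->T, B5->T; records B1=F, B2=E, B4=T, B5=T
run #6 (d=4, p=3) runs B2->E, B1->F, B4->T, B5->T; records B1=F, B2=E, B4=T, B5=T
run #7 (d=5, p=1) runs B2->S, B1->F, B4->T, B5->T; records B1=F, B2=S, B4=T, B5=T
run #8 (d=1, p=11) runs B2->E, B1->T, B3->T, B5->T; records B1=T, B2=E, B3=T, B5=T
run #9 (d=1, p=8) runs B2->E, B1->F, B4->T, B5->T; records B1=F, B2=E, B4=T, B5=T
run #10 (d=1, p=1) runs B2->E, B1->F, B4->T, B5->T; records B1=F, B2=E, B4=T, B5=T
pool-wide coverage (7 outcomes): B1=T, B1=F, B2=S, B2=E, B3=T, B4=T, B5=T
no size-1 subset reaches all 7 outcomes (best union: 4/7)
the canonical winner is {2, 7}: size 2, full 7-outcome coverage, earliest index list among size-2 covers
Answer: 2, 7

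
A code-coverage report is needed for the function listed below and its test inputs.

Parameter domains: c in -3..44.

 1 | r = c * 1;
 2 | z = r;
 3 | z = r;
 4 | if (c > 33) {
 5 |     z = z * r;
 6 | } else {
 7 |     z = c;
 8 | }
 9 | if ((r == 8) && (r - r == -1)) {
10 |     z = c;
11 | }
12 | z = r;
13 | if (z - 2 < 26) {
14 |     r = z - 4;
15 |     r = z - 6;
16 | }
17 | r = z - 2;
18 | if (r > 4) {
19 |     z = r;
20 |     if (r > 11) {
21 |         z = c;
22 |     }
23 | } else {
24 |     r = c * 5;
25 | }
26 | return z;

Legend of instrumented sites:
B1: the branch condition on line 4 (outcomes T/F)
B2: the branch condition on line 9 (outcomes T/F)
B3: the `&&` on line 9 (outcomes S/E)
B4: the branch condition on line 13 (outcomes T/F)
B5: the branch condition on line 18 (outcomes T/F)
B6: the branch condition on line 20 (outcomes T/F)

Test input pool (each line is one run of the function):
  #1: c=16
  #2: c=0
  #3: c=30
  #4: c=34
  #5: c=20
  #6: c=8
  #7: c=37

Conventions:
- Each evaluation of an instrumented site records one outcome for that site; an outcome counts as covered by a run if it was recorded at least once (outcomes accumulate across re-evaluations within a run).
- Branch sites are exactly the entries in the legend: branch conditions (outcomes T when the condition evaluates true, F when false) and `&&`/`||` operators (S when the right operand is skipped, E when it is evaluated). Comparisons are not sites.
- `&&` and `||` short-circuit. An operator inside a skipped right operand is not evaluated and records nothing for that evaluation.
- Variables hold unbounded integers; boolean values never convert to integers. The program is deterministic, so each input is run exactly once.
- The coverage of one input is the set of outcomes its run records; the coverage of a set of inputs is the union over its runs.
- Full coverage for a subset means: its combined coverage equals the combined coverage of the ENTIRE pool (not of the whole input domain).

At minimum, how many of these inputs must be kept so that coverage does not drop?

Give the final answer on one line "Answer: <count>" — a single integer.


run #1 (c=16) runs B1->F, B3->S, B2->F, B4->T, B5->T, B6->T; records B1=F, B2=F, B3=S, B4=T, B5=T, B6=T
run #2 (c=0) runs B1->F, B3->S, B2->F, B4->T, B5->F; records B1=F, B2=F, B3=S, B4=T, B5=F
run #3 (c=30) runs B1->F, B3->S, B2->F, B4->F, B5->T, B6->T; records B1=F, B2=F, B3=S, B4=F, B5=T, B6=T
run #4 (c=34) runs B1->T, B3->S, B2->F, B4->F, B5->T, B6->T; records B1=T, B2=F, B3=S, B4=F, B5=T, B6=T
run #5 (c=20) runs B1->F, B3->S, B2->F, B4->T, B5->T, B6->T; records B1=F, B2=F, B3=S, B4=T, B5=T, B6=T
run #6 (c=8) runs B1->F, B3->E, B2->F, B4->T, B5->T, B6->F; records B1=F, B2=F, B3=E, B4=T, B5=T, B6=F
run #7 (c=37) runs B1->T, B3->S, B2->F, B4->F, B5->T, B6->T; records B1=T, B2=F, B3=S, B4=F, B5=T, B6=T
the full pool covers 11 outcomes: B1=T, B1=F, B2=F, B3=S, B3=E, B4=T, B4=F, B5=T, B5=F, B6=T, B6=F
size 1 is not enough: best union over all size-1 subsets is 6/11
size 2 is not enough: best union over all size-2 subsets is 10/11
the canonical winner is {2, 4, 6}: size 3, full 11-outcome coverage, earliest index list among size-3 covers
Answer: 3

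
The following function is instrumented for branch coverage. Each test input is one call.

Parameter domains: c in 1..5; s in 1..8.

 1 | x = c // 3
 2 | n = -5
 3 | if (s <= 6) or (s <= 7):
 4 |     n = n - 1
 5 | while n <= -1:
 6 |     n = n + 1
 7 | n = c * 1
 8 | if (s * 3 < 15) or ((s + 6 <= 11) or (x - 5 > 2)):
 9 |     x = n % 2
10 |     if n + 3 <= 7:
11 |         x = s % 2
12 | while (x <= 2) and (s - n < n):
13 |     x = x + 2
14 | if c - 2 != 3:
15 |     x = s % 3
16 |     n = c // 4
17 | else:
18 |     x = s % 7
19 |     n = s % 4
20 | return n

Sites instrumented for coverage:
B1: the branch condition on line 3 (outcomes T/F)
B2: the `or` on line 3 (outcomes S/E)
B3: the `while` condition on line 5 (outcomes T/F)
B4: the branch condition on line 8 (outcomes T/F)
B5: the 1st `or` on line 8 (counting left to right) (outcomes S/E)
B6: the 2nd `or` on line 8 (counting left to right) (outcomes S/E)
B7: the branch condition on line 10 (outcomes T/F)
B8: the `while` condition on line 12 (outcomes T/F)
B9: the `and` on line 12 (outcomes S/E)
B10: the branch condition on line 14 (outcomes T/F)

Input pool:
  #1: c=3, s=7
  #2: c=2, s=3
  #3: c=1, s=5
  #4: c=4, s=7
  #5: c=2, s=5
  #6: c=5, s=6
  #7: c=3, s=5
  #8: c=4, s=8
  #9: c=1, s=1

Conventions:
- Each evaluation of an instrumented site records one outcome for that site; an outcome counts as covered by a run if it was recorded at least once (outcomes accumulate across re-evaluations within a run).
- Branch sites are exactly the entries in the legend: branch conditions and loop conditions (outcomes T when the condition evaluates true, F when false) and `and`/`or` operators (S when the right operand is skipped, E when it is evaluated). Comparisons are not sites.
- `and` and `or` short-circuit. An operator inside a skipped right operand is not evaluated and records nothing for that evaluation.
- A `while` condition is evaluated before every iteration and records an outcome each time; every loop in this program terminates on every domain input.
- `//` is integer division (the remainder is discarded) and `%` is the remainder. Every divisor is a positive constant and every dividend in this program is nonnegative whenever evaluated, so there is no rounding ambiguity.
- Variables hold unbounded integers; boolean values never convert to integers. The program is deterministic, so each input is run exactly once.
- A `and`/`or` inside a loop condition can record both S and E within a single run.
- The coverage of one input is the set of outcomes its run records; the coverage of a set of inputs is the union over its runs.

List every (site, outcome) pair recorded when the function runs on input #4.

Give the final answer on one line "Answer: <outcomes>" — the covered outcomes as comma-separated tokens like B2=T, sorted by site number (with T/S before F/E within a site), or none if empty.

Event log for input #4 (c=4, s=7):
  B2->E, B1->T, B3->T, B3->T, B3->T, B3->T, B3->T, B3->T, B3->F, B5->E
  B6->E, B4->F, B9->E, B8->T, B9->S, B8->F, B10->T
deduplicating events, the covered set is: B1=T, B2=E, B3=T, B3=F, B4=F, B5=E, B6=E, B8=T, B8=F, B9=S, B9=E, B10=T

Answer: B1=T, B2=E, B3=T, B3=F, B4=F, B5=E, B6=E, B8=T, B8=F, B9=S, B9=E, B10=T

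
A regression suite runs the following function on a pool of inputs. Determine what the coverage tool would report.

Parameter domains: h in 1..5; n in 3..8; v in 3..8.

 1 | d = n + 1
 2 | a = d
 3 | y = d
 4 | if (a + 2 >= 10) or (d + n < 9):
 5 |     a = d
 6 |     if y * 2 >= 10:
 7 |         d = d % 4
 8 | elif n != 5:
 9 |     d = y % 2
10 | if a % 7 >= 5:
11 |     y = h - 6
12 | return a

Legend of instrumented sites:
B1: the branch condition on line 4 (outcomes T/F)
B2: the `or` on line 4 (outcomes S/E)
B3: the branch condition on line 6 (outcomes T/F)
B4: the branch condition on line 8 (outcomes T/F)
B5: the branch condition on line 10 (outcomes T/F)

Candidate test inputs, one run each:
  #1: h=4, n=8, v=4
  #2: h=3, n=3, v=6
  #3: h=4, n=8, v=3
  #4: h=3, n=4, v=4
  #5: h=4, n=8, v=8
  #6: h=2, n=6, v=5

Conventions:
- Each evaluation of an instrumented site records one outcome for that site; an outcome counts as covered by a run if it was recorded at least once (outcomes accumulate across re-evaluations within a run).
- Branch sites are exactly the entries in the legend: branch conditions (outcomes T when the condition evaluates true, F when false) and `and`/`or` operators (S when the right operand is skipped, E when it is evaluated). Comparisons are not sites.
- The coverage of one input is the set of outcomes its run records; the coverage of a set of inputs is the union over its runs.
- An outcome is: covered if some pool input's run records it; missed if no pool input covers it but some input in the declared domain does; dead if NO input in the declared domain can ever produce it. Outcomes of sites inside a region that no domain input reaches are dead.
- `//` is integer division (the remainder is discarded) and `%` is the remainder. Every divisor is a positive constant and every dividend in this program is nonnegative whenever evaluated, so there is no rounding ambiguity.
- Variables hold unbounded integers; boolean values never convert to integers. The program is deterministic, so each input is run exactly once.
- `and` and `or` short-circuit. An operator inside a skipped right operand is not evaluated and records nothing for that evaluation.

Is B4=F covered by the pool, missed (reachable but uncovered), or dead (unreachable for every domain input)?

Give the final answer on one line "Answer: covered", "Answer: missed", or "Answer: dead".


no pool input records B4=F
but domain input (h=1, n=5, v=3) does record it -> reachable, so missed
Answer: missed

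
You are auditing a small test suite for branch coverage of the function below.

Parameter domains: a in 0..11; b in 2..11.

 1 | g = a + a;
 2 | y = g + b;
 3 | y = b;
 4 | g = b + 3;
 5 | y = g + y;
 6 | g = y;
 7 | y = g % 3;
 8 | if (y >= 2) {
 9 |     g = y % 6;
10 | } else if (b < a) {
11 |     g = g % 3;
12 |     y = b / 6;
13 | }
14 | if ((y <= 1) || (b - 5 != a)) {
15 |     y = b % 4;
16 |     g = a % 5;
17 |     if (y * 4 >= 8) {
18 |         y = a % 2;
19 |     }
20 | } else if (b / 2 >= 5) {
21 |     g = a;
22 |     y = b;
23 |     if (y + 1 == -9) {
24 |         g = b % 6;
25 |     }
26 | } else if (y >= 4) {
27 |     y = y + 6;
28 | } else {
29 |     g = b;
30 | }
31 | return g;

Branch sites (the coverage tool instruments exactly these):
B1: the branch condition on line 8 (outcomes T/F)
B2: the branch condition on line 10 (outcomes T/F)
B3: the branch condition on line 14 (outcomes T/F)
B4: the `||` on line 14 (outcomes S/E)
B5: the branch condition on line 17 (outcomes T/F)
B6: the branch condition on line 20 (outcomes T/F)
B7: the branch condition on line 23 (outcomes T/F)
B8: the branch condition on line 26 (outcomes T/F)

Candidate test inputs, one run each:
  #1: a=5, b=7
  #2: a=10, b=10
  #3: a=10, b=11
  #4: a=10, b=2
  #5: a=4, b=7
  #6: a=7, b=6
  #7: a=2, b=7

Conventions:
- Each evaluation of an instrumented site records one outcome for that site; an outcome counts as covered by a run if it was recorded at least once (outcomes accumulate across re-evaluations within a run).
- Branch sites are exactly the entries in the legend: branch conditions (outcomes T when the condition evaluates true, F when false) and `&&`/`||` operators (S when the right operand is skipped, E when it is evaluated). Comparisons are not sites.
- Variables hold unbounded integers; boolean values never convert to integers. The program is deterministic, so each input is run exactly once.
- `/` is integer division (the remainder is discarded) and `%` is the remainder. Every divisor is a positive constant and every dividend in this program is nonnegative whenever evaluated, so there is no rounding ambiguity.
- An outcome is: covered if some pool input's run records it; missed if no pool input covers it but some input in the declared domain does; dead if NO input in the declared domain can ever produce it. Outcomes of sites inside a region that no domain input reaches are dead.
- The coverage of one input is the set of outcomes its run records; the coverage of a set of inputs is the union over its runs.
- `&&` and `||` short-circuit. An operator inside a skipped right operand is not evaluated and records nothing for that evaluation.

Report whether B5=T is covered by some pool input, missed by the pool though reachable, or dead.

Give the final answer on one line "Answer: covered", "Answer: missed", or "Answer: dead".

B5=T is recorded by pool input(s) 1, 2, 3, 4, 5, 6 -> covered

Answer: covered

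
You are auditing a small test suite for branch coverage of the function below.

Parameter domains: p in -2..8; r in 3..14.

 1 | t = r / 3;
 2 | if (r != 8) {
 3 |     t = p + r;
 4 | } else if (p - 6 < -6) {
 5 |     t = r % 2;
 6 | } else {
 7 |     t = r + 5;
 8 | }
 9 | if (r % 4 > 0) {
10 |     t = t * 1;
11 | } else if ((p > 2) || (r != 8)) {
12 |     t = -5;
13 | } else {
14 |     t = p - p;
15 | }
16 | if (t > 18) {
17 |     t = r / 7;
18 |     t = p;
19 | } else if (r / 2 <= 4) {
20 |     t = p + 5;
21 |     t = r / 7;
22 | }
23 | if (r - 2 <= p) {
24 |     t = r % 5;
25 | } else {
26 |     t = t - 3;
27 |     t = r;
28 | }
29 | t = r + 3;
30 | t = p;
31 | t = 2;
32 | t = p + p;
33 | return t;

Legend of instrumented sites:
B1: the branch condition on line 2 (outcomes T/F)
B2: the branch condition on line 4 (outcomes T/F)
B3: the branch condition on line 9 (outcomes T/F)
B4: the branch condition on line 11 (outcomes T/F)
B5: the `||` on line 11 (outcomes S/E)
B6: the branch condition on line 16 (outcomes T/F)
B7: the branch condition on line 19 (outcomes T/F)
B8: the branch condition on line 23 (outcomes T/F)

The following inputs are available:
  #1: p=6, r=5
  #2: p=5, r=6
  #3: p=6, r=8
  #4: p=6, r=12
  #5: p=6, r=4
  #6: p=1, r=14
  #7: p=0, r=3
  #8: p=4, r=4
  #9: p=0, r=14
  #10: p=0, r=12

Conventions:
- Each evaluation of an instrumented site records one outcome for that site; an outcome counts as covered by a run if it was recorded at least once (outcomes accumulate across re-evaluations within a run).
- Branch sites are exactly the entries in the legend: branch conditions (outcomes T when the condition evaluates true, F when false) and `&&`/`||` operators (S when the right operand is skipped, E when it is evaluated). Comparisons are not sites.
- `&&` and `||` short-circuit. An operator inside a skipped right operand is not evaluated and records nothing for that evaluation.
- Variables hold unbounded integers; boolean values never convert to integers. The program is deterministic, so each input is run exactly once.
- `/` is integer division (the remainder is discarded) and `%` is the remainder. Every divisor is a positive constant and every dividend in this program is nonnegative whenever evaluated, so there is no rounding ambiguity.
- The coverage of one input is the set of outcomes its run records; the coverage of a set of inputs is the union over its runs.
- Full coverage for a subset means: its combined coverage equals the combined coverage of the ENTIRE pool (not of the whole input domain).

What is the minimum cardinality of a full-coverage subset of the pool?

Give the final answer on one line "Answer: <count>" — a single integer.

input #1, p=6, r=5: events B1->T, B3->T, B6->F, B7->T, B8->T; outcomes B1=T, B3=T, B6=F, B7=T, B8=T
input #2, p=5, r=6: events B1->T, B3->T, B6->F, B7->T, B8->T; outcomes B1=T, B3=T, B6=F, B7=T, B8=T
input #3, p=6, r=8: events B1->F, B2->F, B3->F, B5->S, B4->T, B6->F, B7->T, B8->T; outcomes B1=F, B2=F, B3=F, B4=T, B5=S, B6=F, B7=T, B8=T
input #4, p=6, r=12: events B1->T, B3->F, B5->S, B4->T, B6->F, B7->F, B8->F; outcomes B1=T, B3=F, B4=T, B5=S, B6=F, B7=F, B8=F
input #5, p=6, r=4: events B1->T, B3->F, B5->S, B4->T, B6->F, B7->T, B8->T; outcomes B1=T, B3=F, B4=T, B5=S, B6=F, B7=T, B8=T
input #6, p=1, r=14: events B1->T, B3->T, B6->F, B7->F, B8->F; outcomes B1=T, B3=T, B6=F, B7=F, B8=F
input #7, p=0, r=3: events B1->T, B3->T, B6->F, B7->T, B8->F; outcomes B1=T, B3=T, B6=F, B7=T, B8=F
input #8, p=4, r=4: events B1->T, B3->F, B5->S, B4->T, B6->F, B7->T, B8->T; outcomes B1=T, B3=F, B4=T, B5=S, B6=F, B7=T, B8=T
input #9, p=0, r=14: events B1->T, B3->T, B6->F, B7->F, B8->F; outcomes B1=T, B3=T, B6=F, B7=F, B8=F
input #10, p=0, r=12: events B1->T, B3->F, B5->E, B4->T, B6->F, B7->F, B8->F; outcomes B1=T, B3=F, B4=T, B5=E, B6=F, B7=F, B8=F
union over all inputs: B1=T, B1=F, B2=F, B3=T, B3=F, B4=T, B5=S, B5=E, B6=F, B7=T, B7=F, B8=T, B8=F (13 outcomes)
no size-1 subset reaches all 13 outcomes (best union: 8/13)
no size-2 subset reaches all 13 outcomes (best union: 12/13)
the canonical winner is {1, 3, 10}: size 3, full 13-outcome coverage, earliest index list among size-3 covers

Answer: 3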